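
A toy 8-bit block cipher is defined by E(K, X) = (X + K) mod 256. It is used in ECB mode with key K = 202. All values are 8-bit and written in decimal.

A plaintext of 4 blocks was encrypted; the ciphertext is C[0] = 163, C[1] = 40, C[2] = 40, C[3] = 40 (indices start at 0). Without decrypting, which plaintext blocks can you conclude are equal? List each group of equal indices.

P[1] = P[2] = P[3]

ECB encrypts each block independently with the same key, so equal ciphertext blocks imply equal plaintext blocks.
C[1] = C[2] = C[3] = 40, so P[1] = P[2] = P[3].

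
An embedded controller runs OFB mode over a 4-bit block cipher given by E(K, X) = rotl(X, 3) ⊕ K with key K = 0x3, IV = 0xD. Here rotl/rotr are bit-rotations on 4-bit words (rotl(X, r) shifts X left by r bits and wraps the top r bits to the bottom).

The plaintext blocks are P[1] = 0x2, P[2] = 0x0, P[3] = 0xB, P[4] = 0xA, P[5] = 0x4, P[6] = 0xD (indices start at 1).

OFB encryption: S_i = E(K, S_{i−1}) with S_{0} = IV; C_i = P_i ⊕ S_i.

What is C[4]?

C[1]: S = E(K, 0xD) = 0xD; 0x2 ⊕ 0xD = 0xF.
C[2]: S = E(K, 0xD) = 0xD; 0x0 ⊕ 0xD = 0xD.
C[3]: S = E(K, 0xD) = 0xD; 0xB ⊕ 0xD = 0x6.
C[4]: S = E(K, 0xD) = 0xD; 0xA ⊕ 0xD = 0x7.

C[4] = 0x7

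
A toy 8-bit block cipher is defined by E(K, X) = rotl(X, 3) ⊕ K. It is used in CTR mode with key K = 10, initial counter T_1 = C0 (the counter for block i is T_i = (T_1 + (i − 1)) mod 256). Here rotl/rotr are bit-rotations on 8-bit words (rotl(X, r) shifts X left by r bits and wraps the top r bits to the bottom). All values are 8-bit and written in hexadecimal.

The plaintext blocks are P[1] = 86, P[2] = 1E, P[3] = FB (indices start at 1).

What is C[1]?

CTR encryption: S_i = E(K, T_i) where T_i is the counter for block i; C_i = P_i ⊕ S_i.
C[1]: T = C0, S = E(K, T) = 16; 86 ⊕ 16 = 90.

C[1] = 90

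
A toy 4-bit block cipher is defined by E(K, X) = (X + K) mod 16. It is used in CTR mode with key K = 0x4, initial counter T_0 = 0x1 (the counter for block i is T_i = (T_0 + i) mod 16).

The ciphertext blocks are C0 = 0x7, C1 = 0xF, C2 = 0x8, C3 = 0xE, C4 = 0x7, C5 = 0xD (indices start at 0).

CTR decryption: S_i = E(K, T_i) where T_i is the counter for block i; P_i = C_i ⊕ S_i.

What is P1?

P1 = 0x9

P1: T = 0x2, S = E(K, T) = 0x6; 0xF ⊕ 0x6 = 0x9.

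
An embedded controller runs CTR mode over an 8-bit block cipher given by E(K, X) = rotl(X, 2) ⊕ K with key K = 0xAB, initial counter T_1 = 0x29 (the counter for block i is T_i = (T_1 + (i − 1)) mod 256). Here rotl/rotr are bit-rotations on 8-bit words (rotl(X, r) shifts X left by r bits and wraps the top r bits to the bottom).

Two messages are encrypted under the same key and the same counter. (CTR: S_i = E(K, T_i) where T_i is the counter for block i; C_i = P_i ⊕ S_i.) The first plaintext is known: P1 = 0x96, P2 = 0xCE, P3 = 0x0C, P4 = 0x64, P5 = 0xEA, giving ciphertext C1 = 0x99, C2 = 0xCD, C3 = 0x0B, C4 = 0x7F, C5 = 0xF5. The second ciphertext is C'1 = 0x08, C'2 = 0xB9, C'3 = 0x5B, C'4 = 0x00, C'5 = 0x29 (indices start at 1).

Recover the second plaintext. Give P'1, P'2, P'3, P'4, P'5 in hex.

P'1 = 0x07, P'2 = 0xBA, P'3 = 0x5C, P'4 = 0x1B, P'5 = 0x36

In CTR with a reused counter, both messages share the same keystream S_i, so C_i ⊕ C'_i = P_i ⊕ P'_i and thus P'_i = P_i ⊕ C_i ⊕ C'_i.
P'1: 0x96 ⊕ 0x99 ⊕ 0x08 = 0x07.
P'2: 0xCE ⊕ 0xCD ⊕ 0xB9 = 0xBA.
P'3: 0x0C ⊕ 0x0B ⊕ 0x5B = 0x5C.
P'4: 0x64 ⊕ 0x7F ⊕ 0x00 = 0x1B.
P'5: 0xEA ⊕ 0xF5 ⊕ 0x29 = 0x36.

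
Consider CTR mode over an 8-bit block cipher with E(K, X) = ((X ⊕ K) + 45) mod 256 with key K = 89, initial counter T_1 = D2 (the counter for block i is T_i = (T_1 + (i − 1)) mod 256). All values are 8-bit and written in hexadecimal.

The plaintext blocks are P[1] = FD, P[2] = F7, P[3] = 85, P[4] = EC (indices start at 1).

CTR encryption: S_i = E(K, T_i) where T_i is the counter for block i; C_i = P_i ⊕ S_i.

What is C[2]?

C[1]: T = D2, S = E(K, T) = A0; FD ⊕ A0 = 5D.
C[2]: T = D3, S = E(K, T) = 9F; F7 ⊕ 9F = 68.

C[2] = 68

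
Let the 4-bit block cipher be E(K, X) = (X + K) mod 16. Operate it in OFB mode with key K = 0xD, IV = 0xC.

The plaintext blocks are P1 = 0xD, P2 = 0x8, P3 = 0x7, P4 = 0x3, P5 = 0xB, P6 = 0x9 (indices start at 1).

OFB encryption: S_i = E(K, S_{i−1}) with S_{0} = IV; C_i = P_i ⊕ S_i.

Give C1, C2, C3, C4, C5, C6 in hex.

C1: S = E(K, 0xC) = 0x9; 0xD ⊕ 0x9 = 0x4.
C2: S = E(K, 0x9) = 0x6; 0x8 ⊕ 0x6 = 0xE.
C3: S = E(K, 0x6) = 0x3; 0x7 ⊕ 0x3 = 0x4.
C4: S = E(K, 0x3) = 0x0; 0x3 ⊕ 0x0 = 0x3.
C5: S = E(K, 0x0) = 0xD; 0xB ⊕ 0xD = 0x6.
C6: S = E(K, 0xD) = 0xA; 0x9 ⊕ 0xA = 0x3.

C1 = 0x4, C2 = 0xE, C3 = 0x4, C4 = 0x3, C5 = 0x6, C6 = 0x3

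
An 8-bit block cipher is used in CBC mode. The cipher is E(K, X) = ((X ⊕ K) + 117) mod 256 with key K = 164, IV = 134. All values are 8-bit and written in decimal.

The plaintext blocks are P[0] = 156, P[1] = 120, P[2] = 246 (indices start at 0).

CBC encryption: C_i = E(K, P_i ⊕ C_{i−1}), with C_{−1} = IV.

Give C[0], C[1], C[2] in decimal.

C[0] = 51, C[1] = 100, C[2] = 171

C[0]: P[0] ⊕ 134 = 26; E(K, 26) = 51.
C[1]: P[1] ⊕ 51 = 75; E(K, 75) = 100.
C[2]: P[2] ⊕ 100 = 146; E(K, 146) = 171.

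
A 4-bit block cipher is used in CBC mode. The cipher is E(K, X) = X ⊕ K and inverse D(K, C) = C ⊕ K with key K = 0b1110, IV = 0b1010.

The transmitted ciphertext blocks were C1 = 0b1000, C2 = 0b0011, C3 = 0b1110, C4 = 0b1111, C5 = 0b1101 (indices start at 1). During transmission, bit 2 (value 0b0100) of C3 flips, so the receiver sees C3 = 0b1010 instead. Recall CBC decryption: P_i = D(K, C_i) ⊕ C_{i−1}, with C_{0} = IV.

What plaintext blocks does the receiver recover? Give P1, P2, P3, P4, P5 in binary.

P1 = 0b1100, P2 = 0b0101, P3 = 0b0111, P4 = 0b1011, P5 = 0b1100

Only C3 changed, to 0b1010. In CBC, a change in C_i garbles P_i and flips the same bit in P_{i+1}. Decrypting the received ciphertext:
P1: D(K, 0b1000) = 0b0110; 0b0110 ⊕ 0b1010 = 0b1100.
P2: D(K, 0b0011) = 0b1101; 0b1101 ⊕ 0b1000 = 0b0101.
P3: D(K, 0b1010) = 0b0100; 0b0100 ⊕ 0b0011 = 0b0111.
P4: D(K, 0b1111) = 0b0001; 0b0001 ⊕ 0b1010 = 0b1011.
P5: D(K, 0b1101) = 0b0011; 0b0011 ⊕ 0b1111 = 0b1100.
Blocks that differ from the original plaintext: P3, P4.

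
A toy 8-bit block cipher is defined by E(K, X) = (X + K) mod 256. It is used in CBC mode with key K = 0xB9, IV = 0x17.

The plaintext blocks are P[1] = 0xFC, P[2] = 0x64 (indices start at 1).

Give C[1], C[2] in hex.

CBC encryption: C_i = E(K, P_i ⊕ C_{i−1}), with C_{0} = IV.
C[1]: P[1] ⊕ 0x17 = 0xEB; E(K, 0xEB) = 0xA4.
C[2]: P[2] ⊕ 0xA4 = 0xC0; E(K, 0xC0) = 0x79.

C[1] = 0xA4, C[2] = 0x79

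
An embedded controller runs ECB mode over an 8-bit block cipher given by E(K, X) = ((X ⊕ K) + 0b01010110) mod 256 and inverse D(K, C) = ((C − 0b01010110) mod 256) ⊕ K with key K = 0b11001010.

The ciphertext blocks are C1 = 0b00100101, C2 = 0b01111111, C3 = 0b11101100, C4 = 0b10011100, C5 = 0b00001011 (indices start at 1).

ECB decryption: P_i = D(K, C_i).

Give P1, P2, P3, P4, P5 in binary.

P1: D(K, 0b00100101) = 0b00000101.
P2: D(K, 0b01111111) = 0b11100011.
P3: D(K, 0b11101100) = 0b01011100.
P4: D(K, 0b10011100) = 0b10001100.
P5: D(K, 0b00001011) = 0b01111111.

P1 = 0b00000101, P2 = 0b11100011, P3 = 0b01011100, P4 = 0b10001100, P5 = 0b01111111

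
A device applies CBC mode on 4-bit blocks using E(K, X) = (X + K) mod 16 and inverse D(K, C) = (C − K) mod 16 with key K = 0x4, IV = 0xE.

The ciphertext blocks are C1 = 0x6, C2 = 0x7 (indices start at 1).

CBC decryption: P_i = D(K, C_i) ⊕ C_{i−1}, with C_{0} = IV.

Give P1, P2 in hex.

P1: D(K, 0x6) = 0x2; 0x2 ⊕ 0xE = 0xC.
P2: D(K, 0x7) = 0x3; 0x3 ⊕ 0x6 = 0x5.

P1 = 0xC, P2 = 0x5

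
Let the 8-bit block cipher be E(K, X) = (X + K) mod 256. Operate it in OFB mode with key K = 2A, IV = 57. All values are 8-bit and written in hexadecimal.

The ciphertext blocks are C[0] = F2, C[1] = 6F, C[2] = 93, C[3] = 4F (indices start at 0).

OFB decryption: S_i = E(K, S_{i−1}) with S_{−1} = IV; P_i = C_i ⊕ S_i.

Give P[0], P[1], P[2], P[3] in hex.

P[0] = 73, P[1] = C4, P[2] = 46, P[3] = B0

P[0]: S = E(K, 57) = 81; F2 ⊕ 81 = 73.
P[1]: S = E(K, 81) = AB; 6F ⊕ AB = C4.
P[2]: S = E(K, AB) = D5; 93 ⊕ D5 = 46.
P[3]: S = E(K, D5) = FF; 4F ⊕ FF = B0.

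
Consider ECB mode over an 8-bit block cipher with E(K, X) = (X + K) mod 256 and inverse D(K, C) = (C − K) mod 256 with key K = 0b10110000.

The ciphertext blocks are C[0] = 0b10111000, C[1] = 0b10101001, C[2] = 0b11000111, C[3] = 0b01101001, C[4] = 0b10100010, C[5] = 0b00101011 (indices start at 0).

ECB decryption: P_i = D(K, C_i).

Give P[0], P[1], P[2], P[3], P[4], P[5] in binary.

P[0]: D(K, 0b10111000) = 0b00001000.
P[1]: D(K, 0b10101001) = 0b11111001.
P[2]: D(K, 0b11000111) = 0b00010111.
P[3]: D(K, 0b01101001) = 0b10111001.
P[4]: D(K, 0b10100010) = 0b11110010.
P[5]: D(K, 0b00101011) = 0b01111011.

P[0] = 0b00001000, P[1] = 0b11111001, P[2] = 0b00010111, P[3] = 0b10111001, P[4] = 0b11110010, P[5] = 0b01111011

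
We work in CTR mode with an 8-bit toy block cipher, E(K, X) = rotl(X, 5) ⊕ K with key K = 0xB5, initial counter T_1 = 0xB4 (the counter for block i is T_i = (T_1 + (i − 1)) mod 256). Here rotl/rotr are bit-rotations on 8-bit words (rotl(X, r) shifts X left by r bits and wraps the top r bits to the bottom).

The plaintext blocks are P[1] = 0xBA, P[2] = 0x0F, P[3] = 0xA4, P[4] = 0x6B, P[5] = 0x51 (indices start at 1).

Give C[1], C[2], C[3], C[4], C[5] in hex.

CTR encryption: S_i = E(K, T_i) where T_i is the counter for block i; C_i = P_i ⊕ S_i.
C[1]: T = 0xB4, S = E(K, T) = 0x23; 0xBA ⊕ 0x23 = 0x99.
C[2]: T = 0xB5, S = E(K, T) = 0x03; 0x0F ⊕ 0x03 = 0x0C.
C[3]: T = 0xB6, S = E(K, T) = 0x63; 0xA4 ⊕ 0x63 = 0xC7.
C[4]: T = 0xB7, S = E(K, T) = 0x43; 0x6B ⊕ 0x43 = 0x28.
C[5]: T = 0xB8, S = E(K, T) = 0xA2; 0x51 ⊕ 0xA2 = 0xF3.

C[1] = 0x99, C[2] = 0x0C, C[3] = 0xC7, C[4] = 0x28, C[5] = 0xF3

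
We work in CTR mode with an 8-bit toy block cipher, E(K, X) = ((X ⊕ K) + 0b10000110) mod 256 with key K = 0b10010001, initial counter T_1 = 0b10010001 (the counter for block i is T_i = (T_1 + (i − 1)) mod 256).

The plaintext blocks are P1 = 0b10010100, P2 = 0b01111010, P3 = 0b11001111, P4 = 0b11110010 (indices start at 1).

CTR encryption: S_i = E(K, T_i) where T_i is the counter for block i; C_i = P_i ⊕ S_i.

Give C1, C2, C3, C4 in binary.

C1 = 0b00010010, C2 = 0b11110011, C3 = 0b01000111, C4 = 0b01111001

C1: T = 0b10010001, S = E(K, T) = 0b10000110; 0b10010100 ⊕ 0b10000110 = 0b00010010.
C2: T = 0b10010010, S = E(K, T) = 0b10001001; 0b01111010 ⊕ 0b10001001 = 0b11110011.
C3: T = 0b10010011, S = E(K, T) = 0b10001000; 0b11001111 ⊕ 0b10001000 = 0b01000111.
C4: T = 0b10010100, S = E(K, T) = 0b10001011; 0b11110010 ⊕ 0b10001011 = 0b01111001.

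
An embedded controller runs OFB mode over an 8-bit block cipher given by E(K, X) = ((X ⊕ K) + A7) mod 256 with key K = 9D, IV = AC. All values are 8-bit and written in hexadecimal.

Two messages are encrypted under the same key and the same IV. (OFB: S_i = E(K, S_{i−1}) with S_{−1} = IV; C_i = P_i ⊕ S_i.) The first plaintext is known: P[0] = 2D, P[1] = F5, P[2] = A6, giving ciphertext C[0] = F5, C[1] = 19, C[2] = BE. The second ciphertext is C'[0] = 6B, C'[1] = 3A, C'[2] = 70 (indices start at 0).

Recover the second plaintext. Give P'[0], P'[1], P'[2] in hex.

P'[0] = B3, P'[1] = D6, P'[2] = 68

In OFB with a reused IV, both messages share the same keystream S_i, so C_i ⊕ C'_i = P_i ⊕ P'_i and thus P'_i = P_i ⊕ C_i ⊕ C'_i.
P'[0]: 2D ⊕ F5 ⊕ 6B = B3.
P'[1]: F5 ⊕ 19 ⊕ 3A = D6.
P'[2]: A6 ⊕ BE ⊕ 70 = 68.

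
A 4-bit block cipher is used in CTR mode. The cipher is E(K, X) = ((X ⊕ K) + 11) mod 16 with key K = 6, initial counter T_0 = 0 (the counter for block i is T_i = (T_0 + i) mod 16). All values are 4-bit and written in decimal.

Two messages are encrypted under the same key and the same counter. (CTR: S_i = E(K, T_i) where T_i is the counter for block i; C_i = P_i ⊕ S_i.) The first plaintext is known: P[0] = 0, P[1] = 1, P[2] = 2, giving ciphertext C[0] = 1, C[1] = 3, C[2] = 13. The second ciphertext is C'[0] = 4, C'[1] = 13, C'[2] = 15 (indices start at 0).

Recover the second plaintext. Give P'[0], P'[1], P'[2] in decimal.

P'[0] = 5, P'[1] = 15, P'[2] = 0

In CTR with a reused counter, both messages share the same keystream S_i, so C_i ⊕ C'_i = P_i ⊕ P'_i and thus P'_i = P_i ⊕ C_i ⊕ C'_i.
P'[0]: 0 ⊕ 1 ⊕ 4 = 5.
P'[1]: 1 ⊕ 3 ⊕ 13 = 15.
P'[2]: 2 ⊕ 13 ⊕ 15 = 0.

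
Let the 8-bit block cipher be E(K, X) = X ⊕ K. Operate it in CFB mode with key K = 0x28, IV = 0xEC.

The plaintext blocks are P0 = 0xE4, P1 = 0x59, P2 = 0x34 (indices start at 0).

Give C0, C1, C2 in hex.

C0 = 0x20, C1 = 0x51, C2 = 0x4D

CFB encryption: C_i = P_i ⊕ E(K, C_{i−1}), with C_{−1} = IV.
C0: E(K, 0xEC) = 0xC4; 0xE4 ⊕ 0xC4 = 0x20.
C1: E(K, 0x20) = 0x08; 0x59 ⊕ 0x08 = 0x51.
C2: E(K, 0x51) = 0x79; 0x34 ⊕ 0x79 = 0x4D.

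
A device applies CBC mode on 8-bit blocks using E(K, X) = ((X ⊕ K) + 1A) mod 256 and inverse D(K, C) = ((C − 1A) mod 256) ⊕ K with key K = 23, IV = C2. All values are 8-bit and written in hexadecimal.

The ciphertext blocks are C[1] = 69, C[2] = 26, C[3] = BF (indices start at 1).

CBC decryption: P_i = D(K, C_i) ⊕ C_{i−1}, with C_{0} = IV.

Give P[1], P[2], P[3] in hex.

P[1] = AE, P[2] = 46, P[3] = A0

P[1]: D(K, 69) = 6C; 6C ⊕ C2 = AE.
P[2]: D(K, 26) = 2F; 2F ⊕ 69 = 46.
P[3]: D(K, BF) = 86; 86 ⊕ 26 = A0.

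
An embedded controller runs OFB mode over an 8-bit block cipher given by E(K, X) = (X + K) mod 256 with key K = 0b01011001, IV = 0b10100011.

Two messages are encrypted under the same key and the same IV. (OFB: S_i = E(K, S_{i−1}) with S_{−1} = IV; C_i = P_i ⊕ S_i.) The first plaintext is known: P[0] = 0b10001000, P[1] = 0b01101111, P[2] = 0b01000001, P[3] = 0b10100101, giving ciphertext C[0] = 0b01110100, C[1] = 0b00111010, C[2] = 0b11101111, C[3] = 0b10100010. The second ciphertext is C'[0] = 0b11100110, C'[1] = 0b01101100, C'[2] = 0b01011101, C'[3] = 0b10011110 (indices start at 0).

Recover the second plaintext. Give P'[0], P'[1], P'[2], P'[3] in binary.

In OFB with a reused IV, both messages share the same keystream S_i, so C_i ⊕ C'_i = P_i ⊕ P'_i and thus P'_i = P_i ⊕ C_i ⊕ C'_i.
P'[0]: 0b10001000 ⊕ 0b01110100 ⊕ 0b11100110 = 0b00011010.
P'[1]: 0b01101111 ⊕ 0b00111010 ⊕ 0b01101100 = 0b00111001.
P'[2]: 0b01000001 ⊕ 0b11101111 ⊕ 0b01011101 = 0b11110011.
P'[3]: 0b10100101 ⊕ 0b10100010 ⊕ 0b10011110 = 0b10011001.

P'[0] = 0b00011010, P'[1] = 0b00111001, P'[2] = 0b11110011, P'[3] = 0b10011001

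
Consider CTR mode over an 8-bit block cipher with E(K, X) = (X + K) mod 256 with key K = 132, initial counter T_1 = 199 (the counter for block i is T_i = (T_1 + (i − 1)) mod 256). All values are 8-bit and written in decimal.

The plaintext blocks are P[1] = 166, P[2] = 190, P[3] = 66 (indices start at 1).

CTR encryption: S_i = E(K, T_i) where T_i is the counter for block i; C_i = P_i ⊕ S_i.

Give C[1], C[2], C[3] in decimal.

C[1]: T = 199, S = E(K, T) = 75; 166 ⊕ 75 = 237.
C[2]: T = 200, S = E(K, T) = 76; 190 ⊕ 76 = 242.
C[3]: T = 201, S = E(K, T) = 77; 66 ⊕ 77 = 15.

C[1] = 237, C[2] = 242, C[3] = 15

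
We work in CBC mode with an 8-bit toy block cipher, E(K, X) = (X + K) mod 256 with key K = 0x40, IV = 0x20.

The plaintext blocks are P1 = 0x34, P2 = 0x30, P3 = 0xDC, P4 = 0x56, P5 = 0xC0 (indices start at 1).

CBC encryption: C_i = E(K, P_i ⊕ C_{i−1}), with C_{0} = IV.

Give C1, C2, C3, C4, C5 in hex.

C1: P1 ⊕ 0x20 = 0x14; E(K, 0x14) = 0x54.
C2: P2 ⊕ 0x54 = 0x64; E(K, 0x64) = 0xA4.
C3: P3 ⊕ 0xA4 = 0x78; E(K, 0x78) = 0xB8.
C4: P4 ⊕ 0xB8 = 0xEE; E(K, 0xEE) = 0x2E.
C5: P5 ⊕ 0x2E = 0xEE; E(K, 0xEE) = 0x2E.

C1 = 0x54, C2 = 0xA4, C3 = 0xB8, C4 = 0x2E, C5 = 0x2E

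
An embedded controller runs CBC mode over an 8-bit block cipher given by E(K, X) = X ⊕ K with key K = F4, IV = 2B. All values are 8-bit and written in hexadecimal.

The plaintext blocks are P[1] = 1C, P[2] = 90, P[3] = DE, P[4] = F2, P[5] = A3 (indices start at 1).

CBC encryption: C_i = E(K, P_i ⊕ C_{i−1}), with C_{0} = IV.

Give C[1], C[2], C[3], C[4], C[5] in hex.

C[1] = C3, C[2] = A7, C[3] = 8D, C[4] = 8B, C[5] = DC

C[1]: P[1] ⊕ 2B = 37; E(K, 37) = C3.
C[2]: P[2] ⊕ C3 = 53; E(K, 53) = A7.
C[3]: P[3] ⊕ A7 = 79; E(K, 79) = 8D.
C[4]: P[4] ⊕ 8D = 7F; E(K, 7F) = 8B.
C[5]: P[5] ⊕ 8B = 28; E(K, 28) = DC.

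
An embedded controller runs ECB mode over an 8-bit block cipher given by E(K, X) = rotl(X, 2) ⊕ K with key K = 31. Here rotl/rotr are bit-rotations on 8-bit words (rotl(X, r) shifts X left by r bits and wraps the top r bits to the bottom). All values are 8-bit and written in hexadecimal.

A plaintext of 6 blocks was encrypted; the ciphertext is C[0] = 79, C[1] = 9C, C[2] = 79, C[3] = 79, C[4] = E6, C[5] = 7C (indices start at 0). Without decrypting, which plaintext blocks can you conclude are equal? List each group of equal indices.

P[0] = P[2] = P[3]

ECB encrypts each block independently with the same key, so equal ciphertext blocks imply equal plaintext blocks.
C[0] = C[2] = C[3] = 79, so P[0] = P[2] = P[3].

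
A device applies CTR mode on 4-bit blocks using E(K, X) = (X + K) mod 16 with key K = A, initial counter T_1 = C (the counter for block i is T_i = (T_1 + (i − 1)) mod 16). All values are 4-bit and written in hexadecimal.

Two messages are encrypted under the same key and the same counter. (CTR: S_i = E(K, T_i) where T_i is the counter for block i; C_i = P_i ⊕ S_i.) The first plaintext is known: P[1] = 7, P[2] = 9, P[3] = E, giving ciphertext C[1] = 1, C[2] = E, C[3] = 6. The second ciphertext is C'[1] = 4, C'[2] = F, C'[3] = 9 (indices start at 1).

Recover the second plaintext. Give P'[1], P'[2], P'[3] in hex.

P'[1] = 2, P'[2] = 8, P'[3] = 1

In CTR with a reused counter, both messages share the same keystream S_i, so C_i ⊕ C'_i = P_i ⊕ P'_i and thus P'_i = P_i ⊕ C_i ⊕ C'_i.
P'[1]: 7 ⊕ 1 ⊕ 4 = 2.
P'[2]: 9 ⊕ E ⊕ F = 8.
P'[3]: E ⊕ 6 ⊕ 9 = 1.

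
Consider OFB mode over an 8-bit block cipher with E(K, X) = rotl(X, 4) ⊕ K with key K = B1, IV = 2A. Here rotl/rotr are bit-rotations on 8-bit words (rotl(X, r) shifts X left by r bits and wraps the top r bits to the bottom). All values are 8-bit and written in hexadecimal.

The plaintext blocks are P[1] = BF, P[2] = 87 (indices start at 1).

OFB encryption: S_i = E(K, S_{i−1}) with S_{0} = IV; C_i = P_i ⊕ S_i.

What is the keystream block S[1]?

C[1]: S = E(K, 2A) = 13; BF ⊕ 13 = AC.
So S[1] = 13.

13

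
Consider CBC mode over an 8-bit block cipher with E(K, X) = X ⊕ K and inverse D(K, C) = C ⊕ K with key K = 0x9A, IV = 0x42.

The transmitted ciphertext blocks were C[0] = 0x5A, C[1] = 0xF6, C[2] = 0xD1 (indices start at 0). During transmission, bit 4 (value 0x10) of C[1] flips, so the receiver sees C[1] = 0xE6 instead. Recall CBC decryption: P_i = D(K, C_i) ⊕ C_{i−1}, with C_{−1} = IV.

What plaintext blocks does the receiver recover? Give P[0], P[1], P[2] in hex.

P[0] = 0x82, P[1] = 0x26, P[2] = 0xAD

Only C[1] changed, to 0xE6. In CBC, a change in C_i garbles P_i and flips the same bit in P_{i+1}. Decrypting the received ciphertext:
P[0]: D(K, 0x5A) = 0xC0; 0xC0 ⊕ 0x42 = 0x82.
P[1]: D(K, 0xE6) = 0x7C; 0x7C ⊕ 0x5A = 0x26.
P[2]: D(K, 0xD1) = 0x4B; 0x4B ⊕ 0xE6 = 0xAD.
Blocks that differ from the original plaintext: P[1], P[2].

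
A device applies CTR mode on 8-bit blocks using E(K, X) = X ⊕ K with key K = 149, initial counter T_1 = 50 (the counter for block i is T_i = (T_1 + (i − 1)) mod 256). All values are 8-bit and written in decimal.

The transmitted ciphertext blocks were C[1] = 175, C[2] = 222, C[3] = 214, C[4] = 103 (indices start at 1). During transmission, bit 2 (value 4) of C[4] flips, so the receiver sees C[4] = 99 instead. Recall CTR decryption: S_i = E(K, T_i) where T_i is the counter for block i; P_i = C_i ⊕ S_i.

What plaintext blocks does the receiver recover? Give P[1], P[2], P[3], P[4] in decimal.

P[1] = 8, P[2] = 120, P[3] = 119, P[4] = 195

Only C[4] changed, to 99. In CTR, a change in C_i flips the same bit in P_i only; the keystream is unaffected. Decrypting the received ciphertext:
P[1]: T = 50, S = E(K, T) = 167; 175 ⊕ 167 = 8.
P[2]: T = 51, S = E(K, T) = 166; 222 ⊕ 166 = 120.
P[3]: T = 52, S = E(K, T) = 161; 214 ⊕ 161 = 119.
P[4]: T = 53, S = E(K, T) = 160; 99 ⊕ 160 = 195.
Blocks that differ from the original plaintext: P[4].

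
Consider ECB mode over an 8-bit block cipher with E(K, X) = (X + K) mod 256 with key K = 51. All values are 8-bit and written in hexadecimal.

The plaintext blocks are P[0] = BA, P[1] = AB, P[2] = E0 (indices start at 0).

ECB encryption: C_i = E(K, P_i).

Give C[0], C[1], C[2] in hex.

C[0]: E(K, BA) = 0B.
C[1]: E(K, AB) = FC.
C[2]: E(K, E0) = 31.

C[0] = 0B, C[1] = FC, C[2] = 31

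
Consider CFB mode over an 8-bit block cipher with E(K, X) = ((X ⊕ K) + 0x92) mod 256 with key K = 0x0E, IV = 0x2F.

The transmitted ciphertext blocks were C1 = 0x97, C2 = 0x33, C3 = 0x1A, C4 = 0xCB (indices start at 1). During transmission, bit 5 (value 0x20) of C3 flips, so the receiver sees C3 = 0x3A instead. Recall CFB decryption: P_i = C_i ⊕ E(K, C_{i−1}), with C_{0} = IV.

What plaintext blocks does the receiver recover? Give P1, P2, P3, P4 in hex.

Only C3 changed, to 0x3A. In CFB, a change in C_i flips the same bit in P_i and garbles P_{i+1}. Decrypting the received ciphertext:
P1: E(K, 0x2F) = 0xB3; 0x97 ⊕ 0xB3 = 0x24.
P2: E(K, 0x97) = 0x2B; 0x33 ⊕ 0x2B = 0x18.
P3: E(K, 0x33) = 0xCF; 0x3A ⊕ 0xCF = 0xF5.
P4: E(K, 0x3A) = 0xC6; 0xCB ⊕ 0xC6 = 0x0D.
Blocks that differ from the original plaintext: P3, P4.

P1 = 0x24, P2 = 0x18, P3 = 0xF5, P4 = 0x0D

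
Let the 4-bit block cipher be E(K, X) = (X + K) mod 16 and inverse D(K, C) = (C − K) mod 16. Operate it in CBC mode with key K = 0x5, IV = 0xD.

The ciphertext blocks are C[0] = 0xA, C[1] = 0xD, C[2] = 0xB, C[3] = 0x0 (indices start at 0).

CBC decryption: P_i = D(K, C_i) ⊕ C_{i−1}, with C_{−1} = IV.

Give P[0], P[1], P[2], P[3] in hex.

P[0]: D(K, 0xA) = 0x5; 0x5 ⊕ 0xD = 0x8.
P[1]: D(K, 0xD) = 0x8; 0x8 ⊕ 0xA = 0x2.
P[2]: D(K, 0xB) = 0x6; 0x6 ⊕ 0xD = 0xB.
P[3]: D(K, 0x0) = 0xB; 0xB ⊕ 0xB = 0x0.

P[0] = 0x8, P[1] = 0x2, P[2] = 0xB, P[3] = 0x0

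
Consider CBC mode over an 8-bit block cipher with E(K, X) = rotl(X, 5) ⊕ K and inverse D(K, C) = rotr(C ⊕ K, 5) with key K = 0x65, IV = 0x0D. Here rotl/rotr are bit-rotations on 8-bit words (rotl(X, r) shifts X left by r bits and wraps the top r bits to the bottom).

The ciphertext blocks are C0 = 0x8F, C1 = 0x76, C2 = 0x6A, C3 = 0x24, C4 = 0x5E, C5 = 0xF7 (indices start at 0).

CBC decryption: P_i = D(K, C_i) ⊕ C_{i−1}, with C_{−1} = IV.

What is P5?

P5: D(K, 0xF7) = 0x94; 0x94 ⊕ 0x5E = 0xCA.

P5 = 0xCA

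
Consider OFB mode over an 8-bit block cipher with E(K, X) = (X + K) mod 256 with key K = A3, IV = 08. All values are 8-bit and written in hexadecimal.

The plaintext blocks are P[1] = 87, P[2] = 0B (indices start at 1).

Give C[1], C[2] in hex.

OFB encryption: S_i = E(K, S_{i−1}) with S_{0} = IV; C_i = P_i ⊕ S_i.
C[1]: S = E(K, 08) = AB; 87 ⊕ AB = 2C.
C[2]: S = E(K, AB) = 4E; 0B ⊕ 4E = 45.

C[1] = 2C, C[2] = 45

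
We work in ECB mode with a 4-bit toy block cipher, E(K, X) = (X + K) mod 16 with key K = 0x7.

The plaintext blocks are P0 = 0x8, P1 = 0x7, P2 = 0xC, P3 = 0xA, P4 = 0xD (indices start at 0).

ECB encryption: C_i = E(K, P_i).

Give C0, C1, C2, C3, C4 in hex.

C0: E(K, 0x8) = 0xF.
C1: E(K, 0x7) = 0xE.
C2: E(K, 0xC) = 0x3.
C3: E(K, 0xA) = 0x1.
C4: E(K, 0xD) = 0x4.

C0 = 0xF, C1 = 0xE, C2 = 0x3, C3 = 0x1, C4 = 0x4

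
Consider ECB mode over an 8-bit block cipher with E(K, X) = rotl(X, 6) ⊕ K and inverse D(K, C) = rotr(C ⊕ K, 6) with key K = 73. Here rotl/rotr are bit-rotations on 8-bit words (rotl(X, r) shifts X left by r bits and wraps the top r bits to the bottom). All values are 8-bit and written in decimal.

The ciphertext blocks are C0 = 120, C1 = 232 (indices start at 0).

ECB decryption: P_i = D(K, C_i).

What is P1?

P1: D(K, 232) = 134.

P1 = 134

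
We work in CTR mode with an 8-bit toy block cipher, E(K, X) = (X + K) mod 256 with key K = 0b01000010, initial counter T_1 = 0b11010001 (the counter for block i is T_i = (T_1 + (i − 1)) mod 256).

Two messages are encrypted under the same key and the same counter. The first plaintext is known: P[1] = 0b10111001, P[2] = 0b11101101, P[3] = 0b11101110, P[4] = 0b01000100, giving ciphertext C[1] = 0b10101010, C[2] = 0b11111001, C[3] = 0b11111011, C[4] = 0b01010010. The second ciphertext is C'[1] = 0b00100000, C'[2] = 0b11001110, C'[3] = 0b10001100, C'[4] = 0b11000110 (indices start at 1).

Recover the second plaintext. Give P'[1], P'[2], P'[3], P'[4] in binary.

In CTR with a reused counter, both messages share the same keystream S_i, so C_i ⊕ C'_i = P_i ⊕ P'_i and thus P'_i = P_i ⊕ C_i ⊕ C'_i.
P'[1]: 0b10111001 ⊕ 0b10101010 ⊕ 0b00100000 = 0b00110011.
P'[2]: 0b11101101 ⊕ 0b11111001 ⊕ 0b11001110 = 0b11011010.
P'[3]: 0b11101110 ⊕ 0b11111011 ⊕ 0b10001100 = 0b10011001.
P'[4]: 0b01000100 ⊕ 0b01010010 ⊕ 0b11000110 = 0b11010000.

P'[1] = 0b00110011, P'[2] = 0b11011010, P'[3] = 0b10011001, P'[4] = 0b11010000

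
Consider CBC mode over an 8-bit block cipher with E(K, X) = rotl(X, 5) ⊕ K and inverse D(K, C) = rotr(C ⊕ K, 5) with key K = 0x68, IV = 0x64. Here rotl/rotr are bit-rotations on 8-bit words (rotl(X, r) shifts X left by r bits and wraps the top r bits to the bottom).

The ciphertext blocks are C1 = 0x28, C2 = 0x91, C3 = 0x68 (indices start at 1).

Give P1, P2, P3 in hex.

CBC decryption: P_i = D(K, C_i) ⊕ C_{i−1}, with C_{0} = IV.
P1: D(K, 0x28) = 0x02; 0x02 ⊕ 0x64 = 0x66.
P2: D(K, 0x91) = 0xCF; 0xCF ⊕ 0x28 = 0xE7.
P3: D(K, 0x68) = 0x00; 0x00 ⊕ 0x91 = 0x91.

P1 = 0x66, P2 = 0xE7, P3 = 0x91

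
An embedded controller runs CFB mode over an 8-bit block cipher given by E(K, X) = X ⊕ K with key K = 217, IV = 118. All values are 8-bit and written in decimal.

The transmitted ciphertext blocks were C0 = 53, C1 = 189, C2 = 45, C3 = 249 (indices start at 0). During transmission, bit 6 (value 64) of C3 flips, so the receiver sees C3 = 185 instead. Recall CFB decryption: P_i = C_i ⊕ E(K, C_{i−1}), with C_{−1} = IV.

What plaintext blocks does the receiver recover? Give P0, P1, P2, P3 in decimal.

P0 = 154, P1 = 81, P2 = 73, P3 = 77

Only C3 changed, to 185. In CFB, a change in C_i flips the same bit in P_i and garbles P_{i+1}. Decrypting the received ciphertext:
P0: E(K, 118) = 175; 53 ⊕ 175 = 154.
P1: E(K, 53) = 236; 189 ⊕ 236 = 81.
P2: E(K, 189) = 100; 45 ⊕ 100 = 73.
P3: E(K, 45) = 244; 185 ⊕ 244 = 77.
Blocks that differ from the original plaintext: P3.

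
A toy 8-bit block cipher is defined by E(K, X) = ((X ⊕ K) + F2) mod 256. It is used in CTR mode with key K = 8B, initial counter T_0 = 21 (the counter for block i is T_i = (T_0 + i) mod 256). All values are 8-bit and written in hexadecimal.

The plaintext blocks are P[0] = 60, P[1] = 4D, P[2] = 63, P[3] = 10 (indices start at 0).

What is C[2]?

CTR encryption: S_i = E(K, T_i) where T_i is the counter for block i; C_i = P_i ⊕ S_i.
C[0]: T = 21, S = E(K, T) = 9C; 60 ⊕ 9C = FC.
C[1]: T = 22, S = E(K, T) = 9B; 4D ⊕ 9B = D6.
C[2]: T = 23, S = E(K, T) = 9A; 63 ⊕ 9A = F9.

C[2] = F9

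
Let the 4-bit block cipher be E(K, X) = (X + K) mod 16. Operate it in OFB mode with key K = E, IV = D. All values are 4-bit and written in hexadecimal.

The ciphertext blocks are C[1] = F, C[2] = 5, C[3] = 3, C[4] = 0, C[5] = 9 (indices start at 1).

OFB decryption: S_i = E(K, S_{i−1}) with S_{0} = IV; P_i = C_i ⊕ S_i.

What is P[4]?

P[4] = 5

P[1]: S = E(K, D) = B; F ⊕ B = 4.
P[2]: S = E(K, B) = 9; 5 ⊕ 9 = C.
P[3]: S = E(K, 9) = 7; 3 ⊕ 7 = 4.
P[4]: S = E(K, 7) = 5; 0 ⊕ 5 = 5.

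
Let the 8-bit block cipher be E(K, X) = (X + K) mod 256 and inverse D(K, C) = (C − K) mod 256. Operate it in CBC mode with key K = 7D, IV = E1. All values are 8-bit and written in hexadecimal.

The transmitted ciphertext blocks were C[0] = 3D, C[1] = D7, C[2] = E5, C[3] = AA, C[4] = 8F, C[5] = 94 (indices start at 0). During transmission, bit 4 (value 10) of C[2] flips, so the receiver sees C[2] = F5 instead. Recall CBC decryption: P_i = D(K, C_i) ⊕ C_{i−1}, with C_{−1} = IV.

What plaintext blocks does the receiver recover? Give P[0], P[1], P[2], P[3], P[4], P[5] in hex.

Only C[2] changed, to F5. In CBC, a change in C_i garbles P_i and flips the same bit in P_{i+1}. Decrypting the received ciphertext:
P[0]: D(K, 3D) = C0; C0 ⊕ E1 = 21.
P[1]: D(K, D7) = 5A; 5A ⊕ 3D = 67.
P[2]: D(K, F5) = 78; 78 ⊕ D7 = AF.
P[3]: D(K, AA) = 2D; 2D ⊕ F5 = D8.
P[4]: D(K, 8F) = 12; 12 ⊕ AA = B8.
P[5]: D(K, 94) = 17; 17 ⊕ 8F = 98.
Blocks that differ from the original plaintext: P[2], P[3].

P[0] = 21, P[1] = 67, P[2] = AF, P[3] = D8, P[4] = B8, P[5] = 98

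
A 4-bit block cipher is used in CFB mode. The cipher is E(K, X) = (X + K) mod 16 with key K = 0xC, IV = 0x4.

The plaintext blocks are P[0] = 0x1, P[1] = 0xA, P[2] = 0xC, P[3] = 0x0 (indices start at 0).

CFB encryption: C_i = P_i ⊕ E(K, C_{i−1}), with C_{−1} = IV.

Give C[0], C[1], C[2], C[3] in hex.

C[0]: E(K, 0x4) = 0x0; 0x1 ⊕ 0x0 = 0x1.
C[1]: E(K, 0x1) = 0xD; 0xA ⊕ 0xD = 0x7.
C[2]: E(K, 0x7) = 0x3; 0xC ⊕ 0x3 = 0xF.
C[3]: E(K, 0xF) = 0xB; 0x0 ⊕ 0xB = 0xB.

C[0] = 0x1, C[1] = 0x7, C[2] = 0xF, C[3] = 0xB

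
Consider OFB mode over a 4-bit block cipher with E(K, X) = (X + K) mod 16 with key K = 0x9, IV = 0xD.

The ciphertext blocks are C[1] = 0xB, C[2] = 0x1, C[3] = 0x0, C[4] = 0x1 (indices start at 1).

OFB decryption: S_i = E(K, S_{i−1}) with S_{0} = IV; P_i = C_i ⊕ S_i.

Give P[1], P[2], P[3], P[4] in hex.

P[1]: S = E(K, 0xD) = 0x6; 0xB ⊕ 0x6 = 0xD.
P[2]: S = E(K, 0x6) = 0xF; 0x1 ⊕ 0xF = 0xE.
P[3]: S = E(K, 0xF) = 0x8; 0x0 ⊕ 0x8 = 0x8.
P[4]: S = E(K, 0x8) = 0x1; 0x1 ⊕ 0x1 = 0x0.

P[1] = 0xD, P[2] = 0xE, P[3] = 0x8, P[4] = 0x0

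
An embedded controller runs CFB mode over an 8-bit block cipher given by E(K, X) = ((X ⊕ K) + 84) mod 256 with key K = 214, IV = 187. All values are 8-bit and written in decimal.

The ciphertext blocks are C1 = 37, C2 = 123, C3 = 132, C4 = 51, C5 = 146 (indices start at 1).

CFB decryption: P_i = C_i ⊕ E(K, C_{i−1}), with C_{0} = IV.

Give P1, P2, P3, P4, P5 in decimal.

P1: E(K, 187) = 193; 37 ⊕ 193 = 228.
P2: E(K, 37) = 71; 123 ⊕ 71 = 60.
P3: E(K, 123) = 1; 132 ⊕ 1 = 133.
P4: E(K, 132) = 166; 51 ⊕ 166 = 149.
P5: E(K, 51) = 57; 146 ⊕ 57 = 171.

P1 = 228, P2 = 60, P3 = 133, P4 = 149, P5 = 171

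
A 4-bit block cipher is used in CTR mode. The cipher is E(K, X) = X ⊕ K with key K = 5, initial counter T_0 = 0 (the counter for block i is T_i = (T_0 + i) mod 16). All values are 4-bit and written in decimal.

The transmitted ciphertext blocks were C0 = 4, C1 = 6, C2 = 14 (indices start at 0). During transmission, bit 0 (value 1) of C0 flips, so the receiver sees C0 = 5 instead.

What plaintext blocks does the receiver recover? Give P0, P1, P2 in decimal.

P0 = 0, P1 = 2, P2 = 9

CTR decryption: S_i = E(K, T_i) where T_i is the counter for block i; P_i = C_i ⊕ S_i.
Only C0 changed, to 5. In CTR, a change in C_i flips the same bit in P_i only; the keystream is unaffected. Decrypting the received ciphertext:
P0: T = 0, S = E(K, T) = 5; 5 ⊕ 5 = 0.
P1: T = 1, S = E(K, T) = 4; 6 ⊕ 4 = 2.
P2: T = 2, S = E(K, T) = 7; 14 ⊕ 7 = 9.
Blocks that differ from the original plaintext: P0.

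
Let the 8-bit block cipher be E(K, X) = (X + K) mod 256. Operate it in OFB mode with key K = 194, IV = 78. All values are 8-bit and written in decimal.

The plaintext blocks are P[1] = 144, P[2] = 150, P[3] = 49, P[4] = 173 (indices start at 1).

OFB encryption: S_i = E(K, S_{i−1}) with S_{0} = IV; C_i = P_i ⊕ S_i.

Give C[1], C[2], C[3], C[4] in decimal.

C[1]: S = E(K, 78) = 16; 144 ⊕ 16 = 128.
C[2]: S = E(K, 16) = 210; 150 ⊕ 210 = 68.
C[3]: S = E(K, 210) = 148; 49 ⊕ 148 = 165.
C[4]: S = E(K, 148) = 86; 173 ⊕ 86 = 251.

C[1] = 128, C[2] = 68, C[3] = 165, C[4] = 251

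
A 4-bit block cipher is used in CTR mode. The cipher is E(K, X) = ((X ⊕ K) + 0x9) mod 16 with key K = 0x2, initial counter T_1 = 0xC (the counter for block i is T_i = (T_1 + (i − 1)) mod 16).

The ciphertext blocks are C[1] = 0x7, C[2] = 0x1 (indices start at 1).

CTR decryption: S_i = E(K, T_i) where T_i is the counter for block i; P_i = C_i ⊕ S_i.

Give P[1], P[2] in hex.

P[1]: T = 0xC, S = E(K, T) = 0x7; 0x7 ⊕ 0x7 = 0x0.
P[2]: T = 0xD, S = E(K, T) = 0x8; 0x1 ⊕ 0x8 = 0x9.

P[1] = 0x0, P[2] = 0x9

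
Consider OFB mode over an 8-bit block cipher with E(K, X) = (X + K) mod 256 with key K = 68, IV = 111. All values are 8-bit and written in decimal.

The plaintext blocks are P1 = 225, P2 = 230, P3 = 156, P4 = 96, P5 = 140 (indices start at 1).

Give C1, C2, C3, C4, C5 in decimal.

OFB encryption: S_i = E(K, S_{i−1}) with S_{0} = IV; C_i = P_i ⊕ S_i.
C1: S = E(K, 111) = 179; 225 ⊕ 179 = 82.
C2: S = E(K, 179) = 247; 230 ⊕ 247 = 17.
C3: S = E(K, 247) = 59; 156 ⊕ 59 = 167.
C4: S = E(K, 59) = 127; 96 ⊕ 127 = 31.
C5: S = E(K, 127) = 195; 140 ⊕ 195 = 79.

C1 = 82, C2 = 17, C3 = 167, C4 = 31, C5 = 79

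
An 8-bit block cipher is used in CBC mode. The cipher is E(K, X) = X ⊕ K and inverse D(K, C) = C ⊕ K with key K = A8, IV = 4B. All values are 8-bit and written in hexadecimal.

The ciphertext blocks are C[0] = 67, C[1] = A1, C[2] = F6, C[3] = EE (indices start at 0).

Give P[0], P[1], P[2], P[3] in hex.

CBC decryption: P_i = D(K, C_i) ⊕ C_{i−1}, with C_{−1} = IV.
P[0]: D(K, 67) = CF; CF ⊕ 4B = 84.
P[1]: D(K, A1) = 09; 09 ⊕ 67 = 6E.
P[2]: D(K, F6) = 5E; 5E ⊕ A1 = FF.
P[3]: D(K, EE) = 46; 46 ⊕ F6 = B0.

P[0] = 84, P[1] = 6E, P[2] = FF, P[3] = B0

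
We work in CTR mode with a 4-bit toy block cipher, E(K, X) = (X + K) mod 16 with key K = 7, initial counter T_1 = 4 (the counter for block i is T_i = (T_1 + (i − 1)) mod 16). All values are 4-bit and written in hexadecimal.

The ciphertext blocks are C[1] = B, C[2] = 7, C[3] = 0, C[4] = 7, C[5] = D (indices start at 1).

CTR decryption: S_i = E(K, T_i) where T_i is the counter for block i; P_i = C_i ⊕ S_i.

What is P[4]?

P[4]: T = 7, S = E(K, T) = E; 7 ⊕ E = 9.

P[4] = 9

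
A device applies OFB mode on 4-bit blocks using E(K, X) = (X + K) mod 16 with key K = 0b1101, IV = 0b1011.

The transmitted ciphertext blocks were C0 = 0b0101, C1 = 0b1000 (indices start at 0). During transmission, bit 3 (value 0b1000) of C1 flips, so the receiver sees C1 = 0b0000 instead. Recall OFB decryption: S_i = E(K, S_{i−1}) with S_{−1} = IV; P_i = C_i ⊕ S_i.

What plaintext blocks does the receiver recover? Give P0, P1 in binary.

Only C1 changed, to 0b0000. In OFB, a change in C_i flips the same bit in P_i only; the keystream is unaffected. Decrypting the received ciphertext:
P0: S = E(K, 0b1011) = 0b1000; 0b0101 ⊕ 0b1000 = 0b1101.
P1: S = E(K, 0b1000) = 0b0101; 0b0000 ⊕ 0b0101 = 0b0101.
Blocks that differ from the original plaintext: P1.

P0 = 0b1101, P1 = 0b0101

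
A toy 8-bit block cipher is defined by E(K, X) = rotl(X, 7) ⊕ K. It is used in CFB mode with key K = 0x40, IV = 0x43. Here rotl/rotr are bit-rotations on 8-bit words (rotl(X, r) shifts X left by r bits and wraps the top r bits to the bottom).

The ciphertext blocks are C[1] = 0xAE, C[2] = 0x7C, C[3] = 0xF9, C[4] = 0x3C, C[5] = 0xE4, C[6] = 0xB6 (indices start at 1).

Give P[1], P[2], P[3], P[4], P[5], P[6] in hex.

P[1] = 0x4F, P[2] = 0x6B, P[3] = 0x87, P[4] = 0x80, P[5] = 0xBA, P[6] = 0x84

CFB decryption: P_i = C_i ⊕ E(K, C_{i−1}), with C_{0} = IV.
P[1]: E(K, 0x43) = 0xE1; 0xAE ⊕ 0xE1 = 0x4F.
P[2]: E(K, 0xAE) = 0x17; 0x7C ⊕ 0x17 = 0x6B.
P[3]: E(K, 0x7C) = 0x7E; 0xF9 ⊕ 0x7E = 0x87.
P[4]: E(K, 0xF9) = 0xBC; 0x3C ⊕ 0xBC = 0x80.
P[5]: E(K, 0x3C) = 0x5E; 0xE4 ⊕ 0x5E = 0xBA.
P[6]: E(K, 0xE4) = 0x32; 0xB6 ⊕ 0x32 = 0x84.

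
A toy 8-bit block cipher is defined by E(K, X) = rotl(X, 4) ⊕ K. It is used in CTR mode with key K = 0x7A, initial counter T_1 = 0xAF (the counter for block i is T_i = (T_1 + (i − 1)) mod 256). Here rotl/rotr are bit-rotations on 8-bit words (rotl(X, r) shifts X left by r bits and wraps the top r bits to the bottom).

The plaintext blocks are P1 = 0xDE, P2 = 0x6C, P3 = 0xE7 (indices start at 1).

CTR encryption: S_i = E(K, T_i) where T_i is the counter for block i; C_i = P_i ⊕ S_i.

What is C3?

C1: T = 0xAF, S = E(K, T) = 0x80; 0xDE ⊕ 0x80 = 0x5E.
C2: T = 0xB0, S = E(K, T) = 0x71; 0x6C ⊕ 0x71 = 0x1D.
C3: T = 0xB1, S = E(K, T) = 0x61; 0xE7 ⊕ 0x61 = 0x86.

C3 = 0x86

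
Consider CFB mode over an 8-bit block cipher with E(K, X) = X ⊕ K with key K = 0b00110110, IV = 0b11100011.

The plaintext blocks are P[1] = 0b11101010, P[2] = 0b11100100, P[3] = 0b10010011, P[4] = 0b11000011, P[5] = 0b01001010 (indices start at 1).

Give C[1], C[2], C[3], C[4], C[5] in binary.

CFB encryption: C_i = P_i ⊕ E(K, C_{i−1}), with C_{0} = IV.
C[1]: E(K, 0b11100011) = 0b11010101; 0b11101010 ⊕ 0b11010101 = 0b00111111.
C[2]: E(K, 0b00111111) = 0b00001001; 0b11100100 ⊕ 0b00001001 = 0b11101101.
C[3]: E(K, 0b11101101) = 0b11011011; 0b10010011 ⊕ 0b11011011 = 0b01001000.
C[4]: E(K, 0b01001000) = 0b01111110; 0b11000011 ⊕ 0b01111110 = 0b10111101.
C[5]: E(K, 0b10111101) = 0b10001011; 0b01001010 ⊕ 0b10001011 = 0b11000001.

C[1] = 0b00111111, C[2] = 0b11101101, C[3] = 0b01001000, C[4] = 0b10111101, C[5] = 0b11000001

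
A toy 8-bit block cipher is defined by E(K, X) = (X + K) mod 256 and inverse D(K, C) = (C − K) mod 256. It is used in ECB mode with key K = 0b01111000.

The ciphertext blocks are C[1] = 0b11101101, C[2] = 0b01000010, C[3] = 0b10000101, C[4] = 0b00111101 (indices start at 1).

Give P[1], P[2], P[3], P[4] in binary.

ECB decryption: P_i = D(K, C_i).
P[1]: D(K, 0b11101101) = 0b01110101.
P[2]: D(K, 0b01000010) = 0b11001010.
P[3]: D(K, 0b10000101) = 0b00001101.
P[4]: D(K, 0b00111101) = 0b11000101.

P[1] = 0b01110101, P[2] = 0b11001010, P[3] = 0b00001101, P[4] = 0b11000101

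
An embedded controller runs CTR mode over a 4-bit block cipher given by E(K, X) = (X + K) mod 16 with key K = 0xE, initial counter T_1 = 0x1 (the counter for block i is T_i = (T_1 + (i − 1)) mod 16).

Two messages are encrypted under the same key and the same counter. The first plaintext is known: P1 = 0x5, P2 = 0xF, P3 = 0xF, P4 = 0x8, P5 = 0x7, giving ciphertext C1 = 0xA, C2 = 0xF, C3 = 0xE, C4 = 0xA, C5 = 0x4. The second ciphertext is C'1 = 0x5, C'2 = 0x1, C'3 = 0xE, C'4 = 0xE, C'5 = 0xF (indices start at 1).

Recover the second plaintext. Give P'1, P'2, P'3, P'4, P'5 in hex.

P'1 = 0xA, P'2 = 0x1, P'3 = 0xF, P'4 = 0xC, P'5 = 0xC

In CTR with a reused counter, both messages share the same keystream S_i, so C_i ⊕ C'_i = P_i ⊕ P'_i and thus P'_i = P_i ⊕ C_i ⊕ C'_i.
P'1: 0x5 ⊕ 0xA ⊕ 0x5 = 0xA.
P'2: 0xF ⊕ 0xF ⊕ 0x1 = 0x1.
P'3: 0xF ⊕ 0xE ⊕ 0xE = 0xF.
P'4: 0x8 ⊕ 0xA ⊕ 0xE = 0xC.
P'5: 0x7 ⊕ 0x4 ⊕ 0xF = 0xC.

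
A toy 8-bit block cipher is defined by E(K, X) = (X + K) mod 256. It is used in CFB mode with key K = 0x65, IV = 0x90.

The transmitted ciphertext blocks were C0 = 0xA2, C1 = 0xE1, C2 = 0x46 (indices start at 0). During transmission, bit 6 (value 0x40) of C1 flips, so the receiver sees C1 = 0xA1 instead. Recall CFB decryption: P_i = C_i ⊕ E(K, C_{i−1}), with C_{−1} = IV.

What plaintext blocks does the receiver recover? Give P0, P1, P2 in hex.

P0 = 0x57, P1 = 0xA6, P2 = 0x40

Only C1 changed, to 0xA1. In CFB, a change in C_i flips the same bit in P_i and garbles P_{i+1}. Decrypting the received ciphertext:
P0: E(K, 0x90) = 0xF5; 0xA2 ⊕ 0xF5 = 0x57.
P1: E(K, 0xA2) = 0x07; 0xA1 ⊕ 0x07 = 0xA6.
P2: E(K, 0xA1) = 0x06; 0x46 ⊕ 0x06 = 0x40.
Blocks that differ from the original plaintext: P1, P2.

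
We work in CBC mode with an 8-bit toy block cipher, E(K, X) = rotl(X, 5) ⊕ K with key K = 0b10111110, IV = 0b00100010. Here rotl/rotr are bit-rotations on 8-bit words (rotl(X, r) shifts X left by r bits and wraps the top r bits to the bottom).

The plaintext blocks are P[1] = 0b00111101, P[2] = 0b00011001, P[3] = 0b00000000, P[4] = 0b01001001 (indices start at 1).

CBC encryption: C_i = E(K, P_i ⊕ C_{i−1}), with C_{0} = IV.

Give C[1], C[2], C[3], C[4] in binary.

C[1] = 0b01011101, C[2] = 0b00110110, C[3] = 0b01111000, C[4] = 0b10011000

C[1]: P[1] ⊕ 0b00100010 = 0b00011111; E(K, 0b00011111) = 0b01011101.
C[2]: P[2] ⊕ 0b01011101 = 0b01000100; E(K, 0b01000100) = 0b00110110.
C[3]: P[3] ⊕ 0b00110110 = 0b00110110; E(K, 0b00110110) = 0b01111000.
C[4]: P[4] ⊕ 0b01111000 = 0b00110001; E(K, 0b00110001) = 0b10011000.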